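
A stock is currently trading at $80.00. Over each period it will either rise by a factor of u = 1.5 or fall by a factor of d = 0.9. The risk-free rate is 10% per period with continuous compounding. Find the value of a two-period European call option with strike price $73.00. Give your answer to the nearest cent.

$23.14

Risk-neutral probability p = (e^0.1 − 0.9)/(1.5 − 0.9) = 0.2052/0.6000 = 0.3420
Terminal stock prices: S_uu = 180, S_ud = 108, S_dd = 64.8
Terminal payoffs (S − K): max(107, 0) = 107, max(35, 0) = 35, max(-8.2, 0) = 0
Node u (S = 120): V_u = e^(−0.1)·[0.3420·107.0000 + 0.6580·35.0000] = 53.9469
Node d (S = 72): V_d = e^(−0.1)·[0.3420·35.0000 + 0.6580·0.0000] = 10.8294
Node 0 (S = 80): V_0 = e^(−0.1)·[0.3420·53.9469 + 0.6580·10.8294] = 23.1398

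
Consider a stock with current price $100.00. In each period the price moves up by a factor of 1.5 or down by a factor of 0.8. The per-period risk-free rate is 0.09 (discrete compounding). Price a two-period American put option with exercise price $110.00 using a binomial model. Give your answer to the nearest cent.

$16.12

Risk-neutral probability p = (1 + 0.09 − 0.8)/(1.5 − 0.8) = 0.2900/0.7000 = 0.4143
Terminal stock prices: S_uu = 225, S_ud = 120, S_dd = 64
Terminal payoffs (K − S): max(-115, 0) = 0, max(-10, 0) = 0, max(46, 0) = 46
Node u (S = 150): continuation = 1/1.09·[0.4143·0.0000 + 0.5857·0.0000] = 0.0000; exercise value = 0.0000 ≤ continuation, so V_u = 0.0000
Node d (S = 80): continuation = 1/1.09·[0.4143·0.0000 + 0.5857·46.0000] = 24.7182; exercise value = 30.0000 > continuation, so V_d = 30.0000 (exercise)
Node 0 (S = 100): continuation = 1/1.09·[0.4143·0.0000 + 0.5857·30.0000] = 16.1206; exercise value = 10.0000 ≤ continuation, so V_0 = 16.1206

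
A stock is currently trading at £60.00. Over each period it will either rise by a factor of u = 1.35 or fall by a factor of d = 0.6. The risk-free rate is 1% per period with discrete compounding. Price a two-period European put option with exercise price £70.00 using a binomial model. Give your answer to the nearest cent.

£20.15

Risk-neutral probability p = (1 + 0.01 − 0.6)/(1.35 − 0.6) = 0.4100/0.7500 = 0.5467
Terminal stock prices: S_uu = 109.4, S_ud = 48.6, S_dd = 21.6
Terminal payoffs (K − S): max(-39.35, 0) = 0, max(21.4, 0) = 21.4, max(48.4, 0) = 48.4
Node u (S = 81): V_u = 1/1.01·[0.5467·0.0000 + 0.4533·21.4000] = 9.6053
Node d (S = 36): V_d = 1/1.01·[0.5467·21.4000 + 0.4533·48.4000] = 33.3069
Node 0 (S = 60): V_0 = 1/1.01·[0.5467·9.6053 + 0.4533·33.3069] = 20.1485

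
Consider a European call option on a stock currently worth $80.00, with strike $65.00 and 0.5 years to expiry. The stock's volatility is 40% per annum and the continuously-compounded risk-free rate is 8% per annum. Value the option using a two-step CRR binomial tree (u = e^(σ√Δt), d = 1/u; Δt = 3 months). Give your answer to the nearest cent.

CRR parameters: u = e^(σ√Δt) = e^(0.4·√0.25) = 1.2214, d = 1/u = 0.8187
Per-period rate: rΔt = 0.08·0.25 = 0.02, so R = e^0.02 = 1.0202
Risk-neutral probability p = (e^0.02 − 0.8187)/(1.2214 − 0.8187) = 0.2015/0.4027 = 0.5003
Terminal stock prices: S_uu = 119.3, S_ud = 80, S_dd = 53.63
Terminal payoffs (S − K): max(54.35, 0) = 54.35, max(15, 0) = 15, max(-11.37, 0) = 0
Node u (S = 97.71): V_u = e^(−0.02)·[0.5003·54.3460 + 0.4997·15.0000] = 33.9993
Node d (S = 65.5): V_d = e^(−0.02)·[0.5003·15.0000 + 0.4997·0.0000] = 7.3564
Node 0 (S = 80): V_0 = e^(−0.02)·[0.5003·33.9993 + 0.4997·7.3564] = 20.2771

$20.28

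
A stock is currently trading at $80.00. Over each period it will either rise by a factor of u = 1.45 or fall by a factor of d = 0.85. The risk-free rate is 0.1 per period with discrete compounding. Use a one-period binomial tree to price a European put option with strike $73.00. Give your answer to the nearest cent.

Risk-neutral probability p = (1 + 0.1 − 0.85)/(1.45 − 0.85) = 0.2500/0.6000 = 0.4167
Terminal stock prices: S_u = 116, S_d = 68
Terminal payoffs (K − S): max(-43, 0) = 0, max(5, 0) = 5
Node 0 (S = 80): V_0 = 1/1.1·[0.4167·0.0000 + 0.5833·5.0000] = 2.6515

$2.65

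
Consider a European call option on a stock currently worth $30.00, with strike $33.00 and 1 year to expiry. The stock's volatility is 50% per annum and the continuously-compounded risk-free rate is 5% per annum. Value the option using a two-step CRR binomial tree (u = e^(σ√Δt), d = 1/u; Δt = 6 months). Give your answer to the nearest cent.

CRR parameters: u = e^(σ√Δt) = e^(0.5·√0.5) = 1.4241, d = 1/u = 0.7022
Per-period rate: rΔt = 0.05·0.5 = 0.025, so R = e^0.025 = 1.0253
Risk-neutral probability p = (e^0.025 − 0.7022)/(1.4241 − 0.7022) = 0.3231/0.7219 = 0.4476
Terminal stock prices: S_uu = 60.84, S_ud = 30, S_dd = 14.79
Terminal payoffs (S − K): max(27.84, 0) = 27.84, max(-3, 0) = 0, max(-18.21, 0) = 0
Node u (S = 42.72): V_u = e^(−0.025)·[0.4476·27.8434 + 0.5524·0.0000] = 12.1547
Node d (S = 21.07): V_d = e^(−0.025)·[0.4476·0.0000 + 0.5524·0.0000] = 0.0000
Node 0 (S = 30): V_0 = e^(−0.025)·[0.4476·12.1547 + 0.5524·0.0000] = 5.3059

$5.31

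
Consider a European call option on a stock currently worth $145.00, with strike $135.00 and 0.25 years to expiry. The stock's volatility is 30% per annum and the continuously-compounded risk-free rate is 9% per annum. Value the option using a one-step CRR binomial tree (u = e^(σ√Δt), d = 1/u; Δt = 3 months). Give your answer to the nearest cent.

CRR parameters: u = e^(σ√Δt) = e^(0.3·√0.25) = 1.1618, d = 1/u = 0.8607
Per-period rate: rΔt = 0.09·0.25 = 0.0225, so R = e^0.0225 = 1.0228
Risk-neutral probability p = (e^0.0225 − 0.8607)/(1.1618 − 0.8607) = 0.1620/0.3011 = 0.5381
Terminal stock prices: S_u = 168.5, S_d = 124.8
Terminal payoffs (S − K): max(33.47, 0) = 33.47, max(-10.2, 0) = 0
Node 0 (S = 145): V_0 = e^(−0.0225)·[0.5381·33.4660 + 0.4619·0.0000] = 17.6086

$17.61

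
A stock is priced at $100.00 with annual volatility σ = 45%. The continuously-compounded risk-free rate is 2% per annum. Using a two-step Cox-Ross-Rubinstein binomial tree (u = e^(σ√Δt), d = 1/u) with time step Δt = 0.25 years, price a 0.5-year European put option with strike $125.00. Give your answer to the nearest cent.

$30.28

CRR parameters: u = e^(σ√Δt) = e^(0.45·√0.25) = 1.2523, d = 1/u = 0.7985
Per-period rate: rΔt = 0.02·0.25 = 0.005, so R = e^0.005 = 1.0050
Risk-neutral probability p = (e^0.005 − 0.7985)/(1.2523 − 0.7985) = 0.2065/0.4538 = 0.4550
Terminal stock prices: S_uu = 156.8, S_ud = 100, S_dd = 63.76
Terminal payoffs (K − S): max(-31.83, 0) = 0, max(25, 0) = 25, max(61.24, 0) = 61.24
Node u (S = 125.2): V_u = e^(−0.005)·[0.4550·0.0000 + 0.5450·25.0000] = 13.5563
Node d (S = 79.85): V_d = e^(−0.005)·[0.4550·25.0000 + 0.5450·61.2372] = 44.5249
Node 0 (S = 100): V_0 = e^(−0.005)·[0.4550·13.5563 + 0.5450·44.5249] = 30.2814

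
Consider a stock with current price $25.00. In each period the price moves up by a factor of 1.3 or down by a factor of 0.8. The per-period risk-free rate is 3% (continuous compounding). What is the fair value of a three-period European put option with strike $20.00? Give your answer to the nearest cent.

Risk-neutral probability p = (e^0.03 − 0.8)/(1.3 − 0.8) = 0.2305/0.5000 = 0.4609
Terminal stock prices: S_uuu = 54.93, S_uud = 33.8, S_udd = 20.8, S_ddd = 12.8
Terminal payoffs (K − S): max(-34.93, 0) = 0, max(-13.8, 0) = 0, max(-0.8, 0) = 0, max(7.2, 0) = 7.2
Node uu (S = 42.25): V_uu = e^(−0.03)·[0.4609·0.0000 + 0.5391·0.0000] = 0.0000
Node ud (S = 26): V_ud = e^(−0.03)·[0.4609·0.0000 + 0.5391·0.0000] = 0.0000
Node dd (S = 16): V_dd = e^(−0.03)·[0.4609·0.0000 + 0.5391·7.2000] = 3.7667
Node u (S = 32.5): V_u = e^(−0.03)·[0.4609·0.0000 + 0.5391·0.0000] = 0.0000
Node d (S = 20): V_d = e^(−0.03)·[0.4609·0.0000 + 0.5391·3.7667] = 1.9706
Node 0 (S = 25): V_0 = e^(−0.03)·[0.4609·0.0000 + 0.5391·1.9706] = 1.0309

$1.03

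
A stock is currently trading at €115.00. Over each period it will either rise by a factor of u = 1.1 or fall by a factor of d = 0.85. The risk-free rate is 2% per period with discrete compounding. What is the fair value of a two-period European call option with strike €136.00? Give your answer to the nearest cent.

€1.40

Risk-neutral probability p = (1 + 0.02 − 0.85)/(1.1 − 0.85) = 0.1700/0.2500 = 0.6800
Terminal stock prices: S_uu = 139.2, S_ud = 107.5, S_dd = 83.09
Terminal payoffs (S − K): max(3.15, 0) = 3.15, max(-28.47, 0) = 0, max(-52.91, 0) = 0
Node u (S = 126.5): V_u = 1/1.02·[0.6800·3.1500 + 0.3200·0.0000] = 2.1000
Node d (S = 97.75): V_d = 1/1.02·[0.6800·0.0000 + 0.3200·0.0000] = 0.0000
Node 0 (S = 115): V_0 = 1/1.02·[0.6800·2.1000 + 0.3200·0.0000] = 1.4000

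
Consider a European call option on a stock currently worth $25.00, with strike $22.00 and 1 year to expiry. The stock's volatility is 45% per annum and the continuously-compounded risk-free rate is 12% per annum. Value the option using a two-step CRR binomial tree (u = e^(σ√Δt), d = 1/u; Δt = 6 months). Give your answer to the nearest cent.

$7.30

CRR parameters: u = e^(σ√Δt) = e^(0.45·√0.5) = 1.3746, d = 1/u = 0.7275
Per-period rate: rΔt = 0.12·0.5 = 0.06, so R = e^0.06 = 1.0618
Risk-neutral probability p = (e^0.06 − 0.7275)/(1.3746 − 0.7275) = 0.3344/0.6472 = 0.5167
Terminal stock prices: S_uu = 47.24, S_ud = 25, S_dd = 13.23
Terminal payoffs (S − K): max(25.24, 0) = 25.24, max(3, 0) = 3, max(-8.77, 0) = 0
Node u (S = 34.37): V_u = e^(−0.06)·[0.5167·25.2415 + 0.4833·3.0000] = 13.6474
Node d (S = 18.19): V_d = e^(−0.06)·[0.5167·3.0000 + 0.4833·0.0000] = 1.4597
Node 0 (S = 25): V_0 = e^(−0.06)·[0.5167·13.6474 + 0.4833·1.4597] = 7.3049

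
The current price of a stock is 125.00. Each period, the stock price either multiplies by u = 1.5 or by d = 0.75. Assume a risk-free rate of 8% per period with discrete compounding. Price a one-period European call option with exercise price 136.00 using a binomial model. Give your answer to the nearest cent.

Risk-neutral probability p = (1 + 0.08 − 0.75)/(1.5 − 0.75) = 0.3300/0.7500 = 0.4400
Terminal stock prices: S_u = 187.5, S_d = 93.75
Terminal payoffs (S − K): max(51.5, 0) = 51.5, max(-42.25, 0) = 0
Node 0 (S = 125): V_0 = 1/1.08·[0.4400·51.5000 + 0.5600·0.0000] = 20.9815

20.98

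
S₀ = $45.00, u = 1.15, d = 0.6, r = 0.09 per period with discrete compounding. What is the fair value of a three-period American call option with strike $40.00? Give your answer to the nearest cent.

Risk-neutral probability p = (1 + 0.09 − 0.6)/(1.15 − 0.6) = 0.4900/0.5500 = 0.8909
Terminal stock prices: S_uuu = 68.44, S_uud = 35.71, S_udd = 18.63, S_ddd = 9.72
Terminal payoffs (S − K): max(28.44, 0) = 28.44, max(-4.293, 0) = 0, max(-21.37, 0) = 0, max(-30.28, 0) = 0
Node uu (S = 59.51): continuation = 1/1.09·[0.8909·28.4394 + 0.1091·0.0000] = 23.2449; exercise value = 19.5125 ≤ continuation, so V_uu = 23.2449
Node ud (S = 31.05): continuation = 1/1.09·[0.8909·0.0000 + 0.1091·0.0000] = 0.0000; exercise value = 0.0000 ≤ continuation, so V_ud = 0.0000
Node dd (S = 16.2): continuation = 1/1.09·[0.8909·0.0000 + 0.1091·0.0000] = 0.0000; exercise value = 0.0000 ≤ continuation, so V_dd = 0.0000
Node u (S = 51.75): continuation = 1/1.09·[0.8909·23.2449 + 0.1091·0.0000] = 18.9991; exercise value = 11.7500 ≤ continuation, so V_u = 18.9991
Node d (S = 27): continuation = 1/1.09·[0.8909·0.0000 + 0.1091·0.0000] = 0.0000; exercise value = 0.0000 ≤ continuation, so V_d = 0.0000
Node 0 (S = 45): continuation = 1/1.09·[0.8909·18.9991 + 0.1091·0.0000] = 15.5289; exercise value = 5.0000 ≤ continuation, so V_0 = 15.5289

$15.53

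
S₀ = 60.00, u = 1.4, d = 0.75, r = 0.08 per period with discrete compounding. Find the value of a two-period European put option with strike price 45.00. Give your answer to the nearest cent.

Risk-neutral probability p = (1 + 0.08 − 0.75)/(1.4 − 0.75) = 0.3300/0.6500 = 0.5077
Terminal stock prices: S_uu = 117.6, S_ud = 63, S_dd = 33.75
Terminal payoffs (K − S): max(-72.6, 0) = 0, max(-18, 0) = 0, max(11.25, 0) = 11.25
Node u (S = 84): V_u = 1/1.08·[0.5077·0.0000 + 0.4923·0.0000] = 0.0000
Node d (S = 45): V_d = 1/1.08·[0.5077·0.0000 + 0.4923·11.2500] = 5.1282
Node 0 (S = 60): V_0 = 1/1.08·[0.5077·0.0000 + 0.4923·5.1282] = 2.3376

2.34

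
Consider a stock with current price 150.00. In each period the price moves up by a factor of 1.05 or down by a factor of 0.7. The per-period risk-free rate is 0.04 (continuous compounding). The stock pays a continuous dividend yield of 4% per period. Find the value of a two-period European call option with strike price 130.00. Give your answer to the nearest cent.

Per-period risk-free factor R = e^0.04 = 1.0408; dividend-adjusted growth = e^(0.04−0.04) = 1.0000.
Risk-neutral probability p = (1.0000 − 0.7)/(1.05 − 0.7) = 0.3000/0.3500 = 0.8571
Terminal stock prices: S_uu = 165.4, S_ud = 110.2, S_dd = 73.5
Terminal payoffs (S − K): max(35.38, 0) = 35.38, max(-19.75, 0) = 0, max(-56.5, 0) = 0
Node u (S = 157.5): V_u = e^(−0.04)·[0.8571·35.3750 + 0.1429·0.0000] = 29.1325
Node d (S = 105): V_d = e^(−0.04)·[0.8571·0.0000 + 0.1429·0.0000] = 0.0000
Node 0 (S = 150): V_0 = e^(−0.04)·[0.8571·29.1325 + 0.1429·0.0000] = 23.9916

23.99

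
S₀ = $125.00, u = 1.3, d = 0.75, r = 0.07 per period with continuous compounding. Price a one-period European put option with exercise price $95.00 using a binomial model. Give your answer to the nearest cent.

$0.48

Risk-neutral probability p = (e^0.07 − 0.75)/(1.3 − 0.75) = 0.3225/0.5500 = 0.5864
Terminal stock prices: S_u = 162.5, S_d = 93.75
Terminal payoffs (K − S): max(-67.5, 0) = 0, max(1.25, 0) = 1.25
Node 0 (S = 125): V_0 = e^(−0.07)·[0.5864·0.0000 + 0.4136·1.2500] = 0.4821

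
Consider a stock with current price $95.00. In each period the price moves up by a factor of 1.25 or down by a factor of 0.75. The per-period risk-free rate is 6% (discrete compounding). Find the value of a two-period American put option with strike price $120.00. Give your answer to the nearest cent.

$25.00

Risk-neutral probability p = (1 + 0.06 − 0.75)/(1.25 − 0.75) = 0.3100/0.5000 = 0.6200
Terminal stock prices: S_uu = 148.4, S_ud = 89.06, S_dd = 53.44
Terminal payoffs (K − S): max(-28.44, 0) = 0, max(30.94, 0) = 30.94, max(66.56, 0) = 66.56
Node u (S = 118.8): continuation = 1/1.06·[0.6200·0.0000 + 0.3800·30.9375] = 11.0908; exercise value = 1.2500 ≤ continuation, so V_u = 11.0908
Node d (S = 71.25): continuation = 1/1.06·[0.6200·30.9375 + 0.3800·66.5625] = 41.9575; exercise value = 48.7500 > continuation, so V_d = 48.7500 (exercise)
Node 0 (S = 95): continuation = 1/1.06·[0.6200·11.0908 + 0.3800·48.7500] = 23.9635; exercise value = 25.0000 > continuation, so V_0 = 25.0000 (exercise)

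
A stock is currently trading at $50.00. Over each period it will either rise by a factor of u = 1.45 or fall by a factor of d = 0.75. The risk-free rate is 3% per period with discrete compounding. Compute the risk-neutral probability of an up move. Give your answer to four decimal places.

Risk-neutral probability p = (1 + 0.03 − 0.75)/(1.45 − 0.75) = 0.2800/0.7000 = 0.4000

p = 0.4000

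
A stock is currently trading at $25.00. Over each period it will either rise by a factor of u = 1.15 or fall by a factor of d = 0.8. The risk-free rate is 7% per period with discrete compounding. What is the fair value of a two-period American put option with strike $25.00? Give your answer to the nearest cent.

$1.38

Risk-neutral probability p = (1 + 0.07 − 0.8)/(1.15 − 0.8) = 0.2700/0.3500 = 0.7714
Terminal stock prices: S_uu = 33.06, S_ud = 23, S_dd = 16
Terminal payoffs (K − S): max(-8.062, 0) = 0, max(2, 0) = 2, max(9, 0) = 9
Node u (S = 28.75): continuation = 1/1.07·[0.7714·0.0000 + 0.2286·2.0000] = 0.4272; exercise value = 0.0000 ≤ continuation, so V_u = 0.4272
Node d (S = 20): continuation = 1/1.07·[0.7714·2.0000 + 0.2286·9.0000] = 3.3645; exercise value = 5.0000 > continuation, so V_d = 5.0000 (exercise)
Node 0 (S = 25): continuation = 1/1.07·[0.7714·0.4272 + 0.2286·5.0000] = 1.3761; exercise value = 0.0000 ≤ continuation, so V_0 = 1.3761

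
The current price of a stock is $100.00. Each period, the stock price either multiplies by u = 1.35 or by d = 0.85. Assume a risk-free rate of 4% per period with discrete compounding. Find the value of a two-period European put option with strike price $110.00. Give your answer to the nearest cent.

$13.42

Risk-neutral probability p = (1 + 0.04 − 0.85)/(1.35 − 0.85) = 0.1900/0.5000 = 0.3800
Terminal stock prices: S_uu = 182.3, S_ud = 114.8, S_dd = 72.25
Terminal payoffs (K − S): max(-72.25, 0) = 0, max(-4.75, 0) = 0, max(37.75, 0) = 37.75
Node u (S = 135): V_u = 1/1.04·[0.3800·0.0000 + 0.6200·0.0000] = 0.0000
Node d (S = 85): V_d = 1/1.04·[0.3800·0.0000 + 0.6200·37.7500] = 22.5048
Node 0 (S = 100): V_0 = 1/1.04·[0.3800·0.0000 + 0.6200·22.5048] = 13.4163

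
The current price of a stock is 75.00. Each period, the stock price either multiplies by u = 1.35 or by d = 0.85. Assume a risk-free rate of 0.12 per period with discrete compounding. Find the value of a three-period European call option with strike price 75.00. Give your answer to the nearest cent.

24.07

Risk-neutral probability p = (1 + 0.12 − 0.85)/(1.35 − 0.85) = 0.2700/0.5000 = 0.5400
Terminal stock prices: S_uuu = 184.5, S_uud = 116.2, S_udd = 73.15, S_ddd = 46.06
Terminal payoffs (S − K): max(109.5, 0) = 109.5, max(41.18, 0) = 41.18, max(-1.847, 0) = 0, max(-28.94, 0) = 0
Node uu (S = 136.7): V_uu = 1/1.12·[0.5400·109.5281 + 0.4600·41.1844] = 69.7232
Node ud (S = 86.06): V_ud = 1/1.12·[0.5400·41.1844 + 0.4600·0.0000] = 19.8568
Node dd (S = 54.19): V_dd = 1/1.12·[0.5400·0.0000 + 0.4600·0.0000] = 0.0000
Node u (S = 101.2): V_u = 1/1.12·[0.5400·69.7232 + 0.4600·19.8568] = 41.7720
Node d (S = 63.75): V_d = 1/1.12·[0.5400·19.8568 + 0.4600·0.0000] = 9.5738
Node 0 (S = 75): V_0 = 1/1.12·[0.5400·41.7720 + 0.4600·9.5738] = 24.0722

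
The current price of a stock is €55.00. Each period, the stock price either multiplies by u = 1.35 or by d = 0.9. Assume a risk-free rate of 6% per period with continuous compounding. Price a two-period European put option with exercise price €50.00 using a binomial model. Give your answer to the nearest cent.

Risk-neutral probability p = (e^0.06 − 0.9)/(1.35 − 0.9) = 0.1618/0.4500 = 0.3596
Terminal stock prices: S_uu = 100.2, S_ud = 66.83, S_dd = 44.55
Terminal payoffs (K − S): max(-50.24, 0) = 0, max(-16.83, 0) = 0, max(5.45, 0) = 5.45
Node u (S = 74.25): V_u = e^(−0.06)·[0.3596·0.0000 + 0.6404·0.0000] = 0.0000
Node d (S = 49.5): V_d = e^(−0.06)·[0.3596·0.0000 + 0.6404·5.4500] = 3.2867
Node 0 (S = 55): V_0 = e^(−0.06)·[0.3596·0.0000 + 0.6404·3.2867] = 1.9821

€1.98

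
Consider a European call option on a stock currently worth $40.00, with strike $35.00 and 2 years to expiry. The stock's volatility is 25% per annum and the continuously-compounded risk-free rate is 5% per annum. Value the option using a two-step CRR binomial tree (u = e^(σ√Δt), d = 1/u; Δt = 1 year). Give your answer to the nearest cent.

CRR parameters: u = e^(σ√Δt) = e^(0.25·√1) = 1.2840, d = 1/u = 0.7788
Per-period rate: rΔt = 0.05·1 = 0.05, so R = e^0.05 = 1.0513
Risk-neutral probability p = (e^0.05 − 0.7788)/(1.2840 − 0.7788) = 0.2725/0.5052 = 0.5393
Terminal stock prices: S_uu = 65.95, S_ud = 40, S_dd = 24.26
Terminal payoffs (S − K): max(30.95, 0) = 30.95, max(5, 0) = 5, max(-10.74, 0) = 0
Node u (S = 51.36): V_u = e^(−0.05)·[0.5393·30.9489 + 0.4607·5.0000] = 18.0680
Node d (S = 31.15): V_d = e^(−0.05)·[0.5393·5.0000 + 0.4607·0.0000] = 2.5650
Node 0 (S = 40): V_0 = e^(−0.05)·[0.5393·18.0680 + 0.4607·2.5650] = 10.3930

$10.39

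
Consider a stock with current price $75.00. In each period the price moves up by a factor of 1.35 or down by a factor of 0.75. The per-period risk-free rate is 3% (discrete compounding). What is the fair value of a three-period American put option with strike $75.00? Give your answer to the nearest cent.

Risk-neutral probability p = (1 + 0.03 − 0.75)/(1.35 − 0.75) = 0.2800/0.6000 = 0.4667
Terminal stock prices: S_uuu = 184.5, S_uud = 102.5, S_udd = 56.95, S_ddd = 31.64
Terminal payoffs (K − S): max(-109.5, 0) = 0, max(-27.52, 0) = 0, max(18.05, 0) = 18.05, max(43.36, 0) = 43.36
Node uu (S = 136.7): continuation = 1/1.03·[0.4667·0.0000 + 0.5333·0.0000] = 0.0000; exercise value = 0.0000 ≤ continuation, so V_uu = 0.0000
Node ud (S = 75.94): continuation = 1/1.03·[0.4667·0.0000 + 0.5333·18.0469] = 9.3447; exercise value = 0.0000 ≤ continuation, so V_ud = 9.3447
Node dd (S = 42.19): continuation = 1/1.03·[0.4667·18.0469 + 0.5333·43.3594] = 30.6280; exercise value = 32.8125 > continuation, so V_dd = 32.8125 (exercise)
Node u (S = 101.2): continuation = 1/1.03·[0.4667·0.0000 + 0.5333·9.3447] = 4.8387; exercise value = 0.0000 ≤ continuation, so V_u = 4.8387
Node d (S = 56.25): continuation = 1/1.03·[0.4667·9.3447 + 0.5333·32.8125] = 21.2241; exercise value = 18.7500 ≤ continuation, so V_d = 21.2241
Node 0 (S = 75): continuation = 1/1.03·[0.4667·4.8387 + 0.5333·21.2241] = 13.1821; exercise value = 0.0000 ≤ continuation, so V_0 = 13.1821

$13.18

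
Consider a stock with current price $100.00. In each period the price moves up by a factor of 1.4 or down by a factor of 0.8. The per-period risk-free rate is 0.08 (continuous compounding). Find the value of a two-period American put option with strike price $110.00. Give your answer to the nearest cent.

$14.62

Risk-neutral probability p = (e^0.08 − 0.8)/(1.4 − 0.8) = 0.2833/0.6000 = 0.4721
Terminal stock prices: S_uu = 196, S_ud = 112, S_dd = 64
Terminal payoffs (K − S): max(-86, 0) = 0, max(-2, 0) = 0, max(46, 0) = 46
Node u (S = 140): continuation = e^(−0.08)·[0.4721·0.0000 + 0.5279·0.0000] = 0.0000; exercise value = 0.0000 ≤ continuation, so V_u = 0.0000
Node d (S = 80): continuation = e^(−0.08)·[0.4721·0.0000 + 0.5279·46.0000] = 22.4145; exercise value = 30.0000 > continuation, so V_d = 30.0000 (exercise)
Node 0 (S = 100): continuation = e^(−0.08)·[0.4721·0.0000 + 0.5279·30.0000] = 14.6181; exercise value = 10.0000 ≤ continuation, so V_0 = 14.6181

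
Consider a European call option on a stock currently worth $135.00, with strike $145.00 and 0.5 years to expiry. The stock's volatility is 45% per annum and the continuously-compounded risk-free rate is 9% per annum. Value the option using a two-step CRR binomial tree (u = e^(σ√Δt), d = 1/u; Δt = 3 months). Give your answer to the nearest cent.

$15.57

CRR parameters: u = e^(σ√Δt) = e^(0.45·√0.25) = 1.2523, d = 1/u = 0.7985
Per-period rate: rΔt = 0.09·0.25 = 0.0225, so R = e^0.0225 = 1.0228
Risk-neutral probability p = (e^0.0225 − 0.7985)/(1.2523 − 0.7985) = 0.2242/0.4538 = 0.4941
Terminal stock prices: S_uu = 211.7, S_ud = 135, S_dd = 86.08
Terminal payoffs (S − K): max(66.72, 0) = 66.72, max(-10, 0) = 0, max(-58.92, 0) = 0
Node u (S = 169.1): V_u = e^(−0.0225)·[0.4941·66.7221 + 0.5059·0.0000] = 32.2358
Node d (S = 107.8): V_d = e^(−0.0225)·[0.4941·0.0000 + 0.5059·0.0000] = 0.0000
Node 0 (S = 135): V_0 = e^(−0.0225)·[0.4941·32.2358 + 0.5059·0.0000] = 15.5742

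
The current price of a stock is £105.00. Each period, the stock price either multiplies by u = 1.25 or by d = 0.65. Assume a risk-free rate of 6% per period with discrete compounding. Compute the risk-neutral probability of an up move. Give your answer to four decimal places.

p = 0.6833

Risk-neutral probability p = (1 + 0.06 − 0.65)/(1.25 − 0.65) = 0.4100/0.6000 = 0.6833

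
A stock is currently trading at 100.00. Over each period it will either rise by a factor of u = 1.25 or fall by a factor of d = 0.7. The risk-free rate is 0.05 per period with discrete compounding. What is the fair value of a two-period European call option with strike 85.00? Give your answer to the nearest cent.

27.22

Risk-neutral probability p = (1 + 0.05 − 0.7)/(1.25 − 0.7) = 0.3500/0.5500 = 0.6364
Terminal stock prices: S_uu = 156.2, S_ud = 87.5, S_dd = 49
Terminal payoffs (S − K): max(71.25, 0) = 71.25, max(2.5, 0) = 2.5, max(-36, 0) = 0
Node u (S = 125): V_u = 1/1.05·[0.6364·71.2500 + 0.3636·2.5000] = 44.0476
Node d (S = 70): V_d = 1/1.05·[0.6364·2.5000 + 0.3636·0.0000] = 1.5152
Node 0 (S = 100): V_0 = 1/1.05·[0.6364·44.0476 + 0.3636·1.5152] = 27.2203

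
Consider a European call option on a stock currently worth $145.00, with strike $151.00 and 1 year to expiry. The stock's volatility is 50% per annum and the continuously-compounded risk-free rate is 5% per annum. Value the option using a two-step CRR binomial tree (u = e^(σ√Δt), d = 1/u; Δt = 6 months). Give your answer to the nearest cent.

CRR parameters: u = e^(σ√Δt) = e^(0.5·√0.5) = 1.4241, d = 1/u = 0.7022
Per-period rate: rΔt = 0.05·0.5 = 0.025, so R = e^0.025 = 1.0253
Risk-neutral probability p = (e^0.025 − 0.7022)/(1.4241 − 0.7022) = 0.3231/0.7219 = 0.4476
Terminal stock prices: S_uu = 294.1, S_ud = 145, S_dd = 71.49
Terminal payoffs (S − K): max(143.1, 0) = 143.1, max(-6, 0) = 0, max(-79.51, 0) = 0
Node u (S = 206.5): V_u = e^(−0.025)·[0.4476·143.0767 + 0.5524·0.0000] = 62.4581
Node d (S = 101.8): V_d = e^(−0.025)·[0.4476·0.0000 + 0.5524·0.0000] = 0.0000
Node 0 (S = 145): V_0 = e^(−0.025)·[0.4476·62.4581 + 0.5524·0.0000] = 27.2652

$27.27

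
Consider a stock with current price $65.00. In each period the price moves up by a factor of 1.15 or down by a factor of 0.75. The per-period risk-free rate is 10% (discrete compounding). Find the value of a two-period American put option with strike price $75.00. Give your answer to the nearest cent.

Risk-neutral probability p = (1 + 0.1 − 0.75)/(1.15 − 0.75) = 0.3500/0.4000 = 0.8750
Terminal stock prices: S_uu = 85.96, S_ud = 56.06, S_dd = 36.56
Terminal payoffs (K − S): max(-10.96, 0) = 0, max(18.94, 0) = 18.94, max(38.44, 0) = 38.44
Node u (S = 74.75): continuation = 1/1.1·[0.8750·0.0000 + 0.1250·18.9375] = 2.1520; exercise value = 0.2500 ≤ continuation, so V_u = 2.1520
Node d (S = 48.75): continuation = 1/1.1·[0.8750·18.9375 + 0.1250·38.4375] = 19.4318; exercise value = 26.2500 > continuation, so V_d = 26.2500 (exercise)
Node 0 (S = 65): continuation = 1/1.1·[0.8750·2.1520 + 0.1250·26.2500] = 4.6948; exercise value = 10.0000 > continuation, so V_0 = 10.0000 (exercise)

$10.00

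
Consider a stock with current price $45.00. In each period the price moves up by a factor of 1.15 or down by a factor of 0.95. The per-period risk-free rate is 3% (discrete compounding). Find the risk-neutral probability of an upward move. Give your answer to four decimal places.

Risk-neutral probability p = (1 + 0.03 − 0.95)/(1.15 − 0.95) = 0.0800/0.2000 = 0.4000

p = 0.4000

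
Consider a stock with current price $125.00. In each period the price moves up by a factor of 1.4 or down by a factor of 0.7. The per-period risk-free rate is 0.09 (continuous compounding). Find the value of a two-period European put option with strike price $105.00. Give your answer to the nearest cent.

Risk-neutral probability p = (e^0.09 − 0.7)/(1.4 − 0.7) = 0.3942/0.7000 = 0.5631
Terminal stock prices: S_uu = 245, S_ud = 122.5, S_dd = 61.25
Terminal payoffs (K − S): max(-140, 0) = 0, max(-17.5, 0) = 0, max(43.75, 0) = 43.75
Node u (S = 175): V_u = e^(−0.09)·[0.5631·0.0000 + 0.4369·0.0000] = 0.0000
Node d (S = 87.5): V_d = e^(−0.09)·[0.5631·0.0000 + 0.4369·43.7500] = 17.4690
Node 0 (S = 125): V_0 = e^(−0.09)·[0.5631·0.0000 + 0.4369·17.4690] = 6.9752

$6.98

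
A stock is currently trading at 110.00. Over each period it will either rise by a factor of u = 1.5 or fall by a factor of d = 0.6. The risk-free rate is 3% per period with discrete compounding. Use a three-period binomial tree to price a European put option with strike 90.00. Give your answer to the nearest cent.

Risk-neutral probability p = (1 + 0.03 − 0.6)/(1.5 − 0.6) = 0.4300/0.9000 = 0.4778
Terminal stock prices: S_uuu = 371.2, S_uud = 148.5, S_udd = 59.4, S_ddd = 23.76
Terminal payoffs (K − S): max(-281.2, 0) = 0, max(-58.5, 0) = 0, max(30.6, 0) = 30.6, max(66.24, 0) = 66.24
Node uu (S = 247.5): V_uu = 1/1.03·[0.4778·0.0000 + 0.5222·0.0000] = 0.0000
Node ud (S = 99): V_ud = 1/1.03·[0.4778·0.0000 + 0.5222·30.6000] = 15.5146
Node dd (S = 39.6): V_dd = 1/1.03·[0.4778·30.6000 + 0.5222·66.2400] = 47.7786
Node u (S = 165): V_u = 1/1.03·[0.4778·0.0000 + 0.5222·15.5146] = 7.8661
Node d (S = 66): V_d = 1/1.03·[0.4778·15.5146 + 0.5222·47.7786] = 31.4210
Node 0 (S = 110): V_0 = 1/1.03·[0.4778·7.8661 + 0.5222·31.4210] = 19.5796

19.58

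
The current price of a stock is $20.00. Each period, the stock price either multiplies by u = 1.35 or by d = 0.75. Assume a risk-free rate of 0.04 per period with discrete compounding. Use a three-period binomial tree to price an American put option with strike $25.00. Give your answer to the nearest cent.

Risk-neutral probability p = (1 + 0.04 − 0.75)/(1.35 − 0.75) = 0.2900/0.6000 = 0.4833
Terminal stock prices: S_uuu = 49.21, S_uud = 27.34, S_udd = 15.19, S_ddd = 8.438
Terminal payoffs (K − S): max(-24.21, 0) = 0, max(-2.338, 0) = 0, max(9.812, 0) = 9.812, max(16.56, 0) = 16.56
Node uu (S = 36.45): continuation = 1/1.04·[0.4833·0.0000 + 0.5167·0.0000] = 0.0000; exercise value = 0.0000 ≤ continuation, so V_uu = 0.0000
Node ud (S = 20.25): continuation = 1/1.04·[0.4833·0.0000 + 0.5167·9.8125] = 4.8748; exercise value = 4.7500 ≤ continuation, so V_ud = 4.8748
Node dd (S = 11.25): continuation = 1/1.04·[0.4833·9.8125 + 0.5167·16.5625] = 12.7885; exercise value = 13.7500 > continuation, so V_dd = 13.7500 (exercise)
Node u (S = 27): continuation = 1/1.04·[0.4833·0.0000 + 0.5167·4.8748] = 2.4218; exercise value = 0.0000 ≤ continuation, so V_u = 2.4218
Node d (S = 15): continuation = 1/1.04·[0.4833·4.8748 + 0.5167·13.7500] = 9.0965; exercise value = 10.0000 > continuation, so V_d = 10.0000 (exercise)
Node 0 (S = 20): continuation = 1/1.04·[0.4833·2.4218 + 0.5167·10.0000] = 6.0935; exercise value = 5.0000 ≤ continuation, so V_0 = 6.0935

$6.09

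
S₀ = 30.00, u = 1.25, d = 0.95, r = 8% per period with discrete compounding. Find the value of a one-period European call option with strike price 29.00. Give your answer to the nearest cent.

Risk-neutral probability p = (1 + 0.08 − 0.95)/(1.25 − 0.95) = 0.1300/0.3000 = 0.4333
Terminal stock prices: S_u = 37.5, S_d = 28.5
Terminal payoffs (S − K): max(8.5, 0) = 8.5, max(-0.5, 0) = 0
Node 0 (S = 30): V_0 = 1/1.08·[0.4333·8.5000 + 0.5667·0.0000] = 3.4105

3.41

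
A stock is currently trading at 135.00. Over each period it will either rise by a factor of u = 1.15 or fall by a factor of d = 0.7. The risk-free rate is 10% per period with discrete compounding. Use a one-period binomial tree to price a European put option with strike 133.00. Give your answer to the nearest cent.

3.89

Risk-neutral probability p = (1 + 0.1 − 0.7)/(1.15 − 0.7) = 0.4000/0.4500 = 0.8889
Terminal stock prices: S_u = 155.2, S_d = 94.5
Terminal payoffs (K − S): max(-22.25, 0) = 0, max(38.5, 0) = 38.5
Node 0 (S = 135): V_0 = 1/1.1·[0.8889·0.0000 + 0.1111·38.5000] = 3.8889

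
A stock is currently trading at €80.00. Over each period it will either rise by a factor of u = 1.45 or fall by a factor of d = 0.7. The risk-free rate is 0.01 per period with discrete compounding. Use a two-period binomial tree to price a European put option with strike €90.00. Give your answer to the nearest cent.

Risk-neutral probability p = (1 + 0.01 − 0.7)/(1.45 − 0.7) = 0.3100/0.7500 = 0.4133
Terminal stock prices: S_uu = 168.2, S_ud = 81.2, S_dd = 39.2
Terminal payoffs (K − S): max(-78.2, 0) = 0, max(8.8, 0) = 8.8, max(50.8, 0) = 50.8
Node u (S = 116): V_u = 1/1.01·[0.4133·0.0000 + 0.5867·8.8000] = 5.1116
Node d (S = 56): V_d = 1/1.01·[0.4133·8.8000 + 0.5867·50.8000] = 33.1089
Node 0 (S = 80): V_0 = 1/1.01·[0.4133·5.1116 + 0.5867·33.1089] = 21.3234

€21.32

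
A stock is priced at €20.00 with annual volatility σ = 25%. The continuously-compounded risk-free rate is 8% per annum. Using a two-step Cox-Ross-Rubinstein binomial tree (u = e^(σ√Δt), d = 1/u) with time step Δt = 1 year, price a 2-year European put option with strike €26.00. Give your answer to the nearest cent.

CRR parameters: u = e^(σ√Δt) = e^(0.25·√1) = 1.2840, d = 1/u = 0.7788
Per-period rate: rΔt = 0.08·1 = 0.08, so R = e^0.08 = 1.0833
Risk-neutral probability p = (e^0.08 − 0.7788)/(1.2840 − 0.7788) = 0.3045/0.5052 = 0.6027
Terminal stock prices: S_uu = 32.97, S_ud = 20, S_dd = 12.13
Terminal payoffs (K − S): max(-6.974, 0) = 0, max(6, 0) = 6, max(13.87, 0) = 13.87
Node u (S = 25.68): V_u = e^(−0.08)·[0.6027·0.0000 + 0.3973·6.0000] = 2.2007
Node d (S = 15.58): V_d = e^(−0.08)·[0.6027·6.0000 + 0.3973·13.8694] = 8.4250
Node 0 (S = 20): V_0 = e^(−0.08)·[0.6027·2.2007 + 0.3973·8.4250] = 4.3144

€4.31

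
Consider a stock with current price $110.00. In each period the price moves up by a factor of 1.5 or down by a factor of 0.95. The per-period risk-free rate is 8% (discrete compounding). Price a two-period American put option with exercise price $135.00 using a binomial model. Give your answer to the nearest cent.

$25.00

Risk-neutral probability p = (1 + 0.08 − 0.95)/(1.5 − 0.95) = 0.1300/0.5500 = 0.2364
Terminal stock prices: S_uu = 247.5, S_ud = 156.8, S_dd = 99.27
Terminal payoffs (K − S): max(-112.5, 0) = 0, max(-21.75, 0) = 0, max(35.73, 0) = 35.73
Node u (S = 165): continuation = 1/1.08·[0.2364·0.0000 + 0.7636·0.0000] = 0.0000; exercise value = 0.0000 ≤ continuation, so V_u = 0.0000
Node d (S = 104.5): continuation = 1/1.08·[0.2364·0.0000 + 0.7636·35.7250] = 25.2601; exercise value = 30.5000 > continuation, so V_d = 30.5000 (exercise)
Node 0 (S = 110): continuation = 1/1.08·[0.2364·0.0000 + 0.7636·30.5000] = 21.5657; exercise value = 25.0000 > continuation, so V_0 = 25.0000 (exercise)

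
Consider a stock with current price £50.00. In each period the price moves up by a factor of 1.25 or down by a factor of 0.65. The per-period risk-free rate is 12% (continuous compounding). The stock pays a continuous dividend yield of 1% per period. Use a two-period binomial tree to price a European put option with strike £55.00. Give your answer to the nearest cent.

Per-period risk-free factor R = e^0.12 = 1.1275; dividend-adjusted growth = e^(0.12−0.01) = 1.1163.
Risk-neutral probability p = (1.1163 − 0.65)/(1.25 − 0.65) = 0.4663/0.6000 = 0.7771
Terminal stock prices: S_uu = 78.12, S_ud = 40.62, S_dd = 21.13
Terminal payoffs (K − S): max(-23.12, 0) = 0, max(14.38, 0) = 14.38, max(33.88, 0) = 33.88
Node u (S = 62.5): V_u = e^(−0.12)·[0.7771·0.0000 + 0.2229·14.3750] = 2.8415
Node d (S = 32.5): V_d = e^(−0.12)·[0.7771·14.3750 + 0.2229·33.8750] = 16.6040
Node 0 (S = 50): V_0 = e^(−0.12)·[0.7771·2.8415 + 0.2229·16.6040] = 5.2406

£5.24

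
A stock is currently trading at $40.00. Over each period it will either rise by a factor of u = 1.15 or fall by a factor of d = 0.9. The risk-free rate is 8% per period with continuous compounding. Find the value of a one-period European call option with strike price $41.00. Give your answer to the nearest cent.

$3.38

Risk-neutral probability p = (e^0.08 − 0.9)/(1.15 − 0.9) = 0.1833/0.2500 = 0.7331
Terminal stock prices: S_u = 46, S_d = 36
Terminal payoffs (S − K): max(5, 0) = 5, max(-5, 0) = 0
Node 0 (S = 40): V_0 = e^(−0.08)·[0.7331·5.0000 + 0.2669·0.0000] = 3.3839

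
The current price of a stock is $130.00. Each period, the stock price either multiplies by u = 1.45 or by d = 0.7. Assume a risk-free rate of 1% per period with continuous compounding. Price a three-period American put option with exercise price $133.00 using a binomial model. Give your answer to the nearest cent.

$34.59

Risk-neutral probability p = (e^0.01 − 0.7)/(1.45 − 0.7) = 0.3101/0.7500 = 0.4134
Terminal stock prices: S_uuu = 396.3, S_uud = 191.3, S_udd = 92.36, S_ddd = 44.59
Terminal payoffs (K − S): max(-263.3, 0) = 0, max(-58.33, 0) = 0, max(40.64, 0) = 40.64, max(88.41, 0) = 88.41
Node uu (S = 273.3): continuation = e^(−0.01)·[0.4134·0.0000 + 0.5866·0.0000] = 0.0000; exercise value = 0.0000 ≤ continuation, so V_uu = 0.0000
Node ud (S = 131.9): continuation = e^(−0.01)·[0.4134·0.0000 + 0.5866·40.6350] = 23.5993; exercise value = 1.0500 ≤ continuation, so V_ud = 23.5993
Node dd (S = 63.7): continuation = e^(−0.01)·[0.4134·40.6350 + 0.5866·88.4100] = 67.9766; exercise value = 69.3000 > continuation, so V_dd = 69.3000 (exercise)
Node u (S = 188.5): continuation = e^(−0.01)·[0.4134·0.0000 + 0.5866·23.5993] = 13.7056; exercise value = 0.0000 ≤ continuation, so V_u = 13.7056
Node d (S = 91): continuation = e^(−0.01)·[0.4134·23.5993 + 0.5866·69.3000] = 49.9058; exercise value = 42.0000 ≤ continuation, so V_d = 49.9058
Node 0 (S = 130): continuation = e^(−0.01)·[0.4134·13.7056 + 0.5866·49.9058] = 34.5929; exercise value = 3.0000 ≤ continuation, so V_0 = 34.5929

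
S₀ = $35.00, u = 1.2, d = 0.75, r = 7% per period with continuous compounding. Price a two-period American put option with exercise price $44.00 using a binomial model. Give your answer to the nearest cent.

Risk-neutral probability p = (e^0.07 − 0.75)/(1.2 − 0.75) = 0.3225/0.4500 = 0.7167
Terminal stock prices: S_uu = 50.4, S_ud = 31.5, S_dd = 19.69
Terminal payoffs (K − S): max(-6.4, 0) = 0, max(12.5, 0) = 12.5, max(24.31, 0) = 24.31
Node u (S = 42): continuation = e^(−0.07)·[0.7167·0.0000 + 0.2833·12.5000] = 3.3020; exercise value = 2.0000 ≤ continuation, so V_u = 3.3020
Node d (S = 26.25): continuation = e^(−0.07)·[0.7167·12.5000 + 0.2833·24.3125] = 14.7753; exercise value = 17.7500 > continuation, so V_d = 17.7500 (exercise)
Node 0 (S = 35): continuation = e^(−0.07)·[0.7167·3.3020 + 0.2833·17.7500] = 6.8954; exercise value = 9.0000 > continuation, so V_0 = 9.0000 (exercise)

$9.00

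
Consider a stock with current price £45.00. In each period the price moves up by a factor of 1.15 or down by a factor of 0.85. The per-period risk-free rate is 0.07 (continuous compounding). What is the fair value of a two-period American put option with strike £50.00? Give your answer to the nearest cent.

£5.00

Risk-neutral probability p = (e^0.07 − 0.85)/(1.15 − 0.85) = 0.2225/0.3000 = 0.7417
Terminal stock prices: S_uu = 59.51, S_ud = 43.99, S_dd = 32.51
Terminal payoffs (K − S): max(-9.512, 0) = 0, max(6.013, 0) = 6.013, max(17.49, 0) = 17.49
Node u (S = 51.75): continuation = e^(−0.07)·[0.7417·0.0000 + 0.2583·6.0125] = 1.4481; exercise value = 0.0000 ≤ continuation, so V_u = 1.4481
Node d (S = 38.25): continuation = e^(−0.07)·[0.7417·6.0125 + 0.2583·17.4875] = 8.3697; exercise value = 11.7500 > continuation, so V_d = 11.7500 (exercise)
Node 0 (S = 45): continuation = e^(−0.07)·[0.7417·1.4481 + 0.2583·11.7500] = 3.8313; exercise value = 5.0000 > continuation, so V_0 = 5.0000 (exercise)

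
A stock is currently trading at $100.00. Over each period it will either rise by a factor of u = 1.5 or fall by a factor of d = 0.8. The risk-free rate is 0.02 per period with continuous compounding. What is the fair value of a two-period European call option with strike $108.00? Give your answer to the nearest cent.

Risk-neutral probability p = (e^0.02 − 0.8)/(1.5 − 0.8) = 0.2202/0.7000 = 0.3146
Terminal stock prices: S_uu = 225, S_ud = 120, S_dd = 64
Terminal payoffs (S − K): max(117, 0) = 117, max(12, 0) = 12, max(-44, 0) = 0
Node u (S = 150): V_u = e^(−0.02)·[0.3146·117.0000 + 0.6854·12.0000] = 44.1385
Node d (S = 80): V_d = e^(−0.02)·[0.3146·12.0000 + 0.6854·0.0000] = 3.7001
Node 0 (S = 100): V_0 = e^(−0.02)·[0.3146·44.1385 + 0.6854·3.7001] = 16.0958

$16.10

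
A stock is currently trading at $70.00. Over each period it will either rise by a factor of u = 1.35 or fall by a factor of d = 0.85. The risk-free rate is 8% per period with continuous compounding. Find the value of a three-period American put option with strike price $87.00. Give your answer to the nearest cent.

Risk-neutral probability p = (e^0.08 − 0.85)/(1.35 − 0.85) = 0.2333/0.5000 = 0.4666
Terminal stock prices: S_uuu = 172.2, S_uud = 108.4, S_udd = 68.28, S_ddd = 42.99
Terminal payoffs (K − S): max(-85.23, 0) = 0, max(-21.44, 0) = 0, max(18.72, 0) = 18.72, max(44.01, 0) = 44.01
Node uu (S = 127.6): continuation = e^(−0.08)·[0.4666·0.0000 + 0.5334·0.0000] = 0.0000; exercise value = 0.0000 ≤ continuation, so V_uu = 0.0000
Node ud (S = 80.33): continuation = e^(−0.08)·[0.4666·0.0000 + 0.5334·18.7238] = 9.2198; exercise value = 6.6750 ≤ continuation, so V_ud = 9.2198
Node dd (S = 50.57): continuation = e^(−0.08)·[0.4666·18.7238 + 0.5334·44.0113] = 29.7361; exercise value = 36.4250 > continuation, so V_dd = 36.4250 (exercise)
Node u (S = 94.5): continuation = e^(−0.08)·[0.4666·0.0000 + 0.5334·9.2198] = 4.5400; exercise value = 0.0000 ≤ continuation, so V_u = 4.5400
Node d (S = 59.5): continuation = e^(−0.08)·[0.4666·9.2198 + 0.5334·36.4250] = 21.9072; exercise value = 27.5000 > continuation, so V_d = 27.5000 (exercise)
Node 0 (S = 70): continuation = e^(−0.08)·[0.4666·4.5400 + 0.5334·27.5000] = 15.4968; exercise value = 17.0000 > continuation, so V_0 = 17.0000 (exercise)

$17.00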